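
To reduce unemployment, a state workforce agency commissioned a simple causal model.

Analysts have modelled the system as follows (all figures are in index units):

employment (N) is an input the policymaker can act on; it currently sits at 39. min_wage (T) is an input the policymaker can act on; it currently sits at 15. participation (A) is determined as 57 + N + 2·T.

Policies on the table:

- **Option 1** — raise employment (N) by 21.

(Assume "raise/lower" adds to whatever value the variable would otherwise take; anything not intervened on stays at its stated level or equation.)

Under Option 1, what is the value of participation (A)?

Option 1 (N + 21):
  N = 39 + 21 = 60
  T = 15
  A = 57 + 60 + 2·15 = 147

147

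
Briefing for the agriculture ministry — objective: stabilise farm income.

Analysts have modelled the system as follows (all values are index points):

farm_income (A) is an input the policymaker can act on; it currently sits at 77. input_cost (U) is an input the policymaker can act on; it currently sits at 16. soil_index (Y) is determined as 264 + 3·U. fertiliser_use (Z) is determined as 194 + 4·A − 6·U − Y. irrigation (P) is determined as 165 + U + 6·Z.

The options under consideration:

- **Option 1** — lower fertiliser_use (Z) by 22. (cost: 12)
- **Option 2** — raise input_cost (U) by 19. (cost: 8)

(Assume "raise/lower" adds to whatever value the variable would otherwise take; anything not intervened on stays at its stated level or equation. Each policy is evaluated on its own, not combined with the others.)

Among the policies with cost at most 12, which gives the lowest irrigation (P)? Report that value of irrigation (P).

-262

Option 1 (Z − 22):
  A = 77
  U = 16
  Y = 264 + 3·16 = 312
  Z = 194 + 4·77 − 6·16 − 312 (−22 from intervention) = 72
  P = 165 + 16 + 6·72 = 613
Option 2 (U + 19):
  A = 77
  U = 16 + 19 = 35
  Y = 264 + 3·35 = 369
  Z = 194 + 4·77 − 6·35 − 369 = -77
  P = 165 + 35 + 6·(-77) = -262
Comparing — Option 1: P=613, Option 2: P=-262. Lowest is -262 (Option 2).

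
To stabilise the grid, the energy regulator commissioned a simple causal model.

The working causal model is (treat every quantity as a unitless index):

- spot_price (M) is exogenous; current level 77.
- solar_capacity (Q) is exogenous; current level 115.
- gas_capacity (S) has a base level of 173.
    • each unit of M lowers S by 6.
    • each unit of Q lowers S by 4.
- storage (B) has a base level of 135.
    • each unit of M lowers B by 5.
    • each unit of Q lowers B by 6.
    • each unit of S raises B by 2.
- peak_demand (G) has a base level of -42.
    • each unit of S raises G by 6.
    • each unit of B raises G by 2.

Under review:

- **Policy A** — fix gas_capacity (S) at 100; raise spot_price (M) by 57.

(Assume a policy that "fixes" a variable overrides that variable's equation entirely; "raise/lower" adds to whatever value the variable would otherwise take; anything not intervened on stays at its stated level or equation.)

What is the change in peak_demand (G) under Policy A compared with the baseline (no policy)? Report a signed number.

7920

Baseline:
  M = 77
  Q = 115
  S = 173 − 6·77 − 4·115 = -749
  B = 135 − 5·77 − 6·115 + 2·(-749) = -2438
  G = -42 + 6·(-749) + 2·(-2438) = -9412
Policy A (S := 100, M + 57):
  M = 77 + 57 = 134
  Q = 115
  S = 100
  B = 135 − 5·134 − 6·115 + 2·100 = -1025
  G = -42 + 6·100 + 2·(-1025) = -1492
Change in G: -1492 − (-9412) = 7920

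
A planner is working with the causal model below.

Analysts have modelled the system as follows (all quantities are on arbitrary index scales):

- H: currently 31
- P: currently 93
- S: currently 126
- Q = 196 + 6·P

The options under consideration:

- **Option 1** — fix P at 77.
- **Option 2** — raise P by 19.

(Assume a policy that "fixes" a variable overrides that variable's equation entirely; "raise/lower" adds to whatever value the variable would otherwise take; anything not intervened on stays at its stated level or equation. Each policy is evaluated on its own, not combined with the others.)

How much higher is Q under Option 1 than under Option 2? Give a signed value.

Option 1 (P := 77):
  P = 77
  Q = 196 + 6·77 = 658
Option 2 (P + 19):
  P = 93 + 19 = 112
  Q = 196 + 6·112 = 868
Q: 658 − 868 = -210

-210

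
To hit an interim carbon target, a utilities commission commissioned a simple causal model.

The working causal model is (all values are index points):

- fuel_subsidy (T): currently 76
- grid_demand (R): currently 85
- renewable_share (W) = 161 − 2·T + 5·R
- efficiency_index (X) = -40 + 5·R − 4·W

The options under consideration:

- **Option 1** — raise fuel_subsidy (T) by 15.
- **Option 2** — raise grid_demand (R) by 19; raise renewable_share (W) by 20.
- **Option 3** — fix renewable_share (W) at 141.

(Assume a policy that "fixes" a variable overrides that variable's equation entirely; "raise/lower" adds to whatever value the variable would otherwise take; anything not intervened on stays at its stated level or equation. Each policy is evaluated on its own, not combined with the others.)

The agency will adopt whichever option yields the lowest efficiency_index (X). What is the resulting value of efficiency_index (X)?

Option 1 (T + 15):
  T = 76 + 15 = 91
  R = 85
  W = 161 − 2·91 + 5·85 = 404
  X = -40 + 5·85 − 4·404 = -1231
Option 2 (R + 19, W + 20):
  T = 76
  R = 85 + 19 = 104
  W = 161 − 2·76 + 5·104 (+20 from intervention) = 549
  X = -40 + 5·104 − 4·549 = -1716
Option 3 (W := 141):
  T = 76
  R = 85
  W = 141
  X = -40 + 5·85 − 4·141 = -179
Comparing — Option 1: X=-1231, Option 2: X=-1716, Option 3: X=-179. Lowest is -1716 (Option 2).

-1716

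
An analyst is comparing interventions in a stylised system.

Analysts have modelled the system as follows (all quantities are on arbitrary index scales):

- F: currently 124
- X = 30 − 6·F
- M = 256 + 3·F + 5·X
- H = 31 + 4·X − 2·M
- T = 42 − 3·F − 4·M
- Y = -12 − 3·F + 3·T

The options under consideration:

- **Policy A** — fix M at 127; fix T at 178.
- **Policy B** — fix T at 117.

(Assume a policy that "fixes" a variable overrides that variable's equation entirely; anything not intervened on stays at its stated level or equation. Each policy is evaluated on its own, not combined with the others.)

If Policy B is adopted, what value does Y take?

Policy B (T := 117):
  F = 124
  X = 30 − 6·124 = -714
  M = 256 + 3·124 + 5·(-714) = -2942
  T = 117
  Y = -12 − 3·124 + 3·117 = -33

-33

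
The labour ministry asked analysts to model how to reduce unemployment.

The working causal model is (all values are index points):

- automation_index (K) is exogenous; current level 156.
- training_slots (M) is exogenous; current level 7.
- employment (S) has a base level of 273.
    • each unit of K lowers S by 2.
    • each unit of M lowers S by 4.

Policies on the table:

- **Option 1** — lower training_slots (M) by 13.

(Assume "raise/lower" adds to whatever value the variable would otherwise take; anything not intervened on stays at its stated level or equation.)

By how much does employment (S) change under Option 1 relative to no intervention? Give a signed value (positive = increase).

52

Baseline:
  K = 156
  M = 7
  S = 273 − 2·156 − 4·7 = -67
Option 1 (M − 13):
  K = 156
  M = 7 − 13 = -6
  S = 273 − 2·156 − 4·(-6) = -15
Change in S: -15 − (-67) = 52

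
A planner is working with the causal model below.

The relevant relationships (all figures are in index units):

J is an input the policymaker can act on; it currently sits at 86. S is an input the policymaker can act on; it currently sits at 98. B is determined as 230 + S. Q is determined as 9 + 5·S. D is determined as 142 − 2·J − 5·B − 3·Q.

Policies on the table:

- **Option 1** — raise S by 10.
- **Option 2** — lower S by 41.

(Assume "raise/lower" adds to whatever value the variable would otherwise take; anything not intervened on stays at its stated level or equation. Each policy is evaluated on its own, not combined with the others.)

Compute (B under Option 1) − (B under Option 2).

51

Option 1 (S + 10):
  S = 98 + 10 = 108
  B = 230 + 108 = 338
Option 2 (S − 41):
  S = 98 − 41 = 57
  B = 230 + 57 = 287
B: 338 − 287 = 51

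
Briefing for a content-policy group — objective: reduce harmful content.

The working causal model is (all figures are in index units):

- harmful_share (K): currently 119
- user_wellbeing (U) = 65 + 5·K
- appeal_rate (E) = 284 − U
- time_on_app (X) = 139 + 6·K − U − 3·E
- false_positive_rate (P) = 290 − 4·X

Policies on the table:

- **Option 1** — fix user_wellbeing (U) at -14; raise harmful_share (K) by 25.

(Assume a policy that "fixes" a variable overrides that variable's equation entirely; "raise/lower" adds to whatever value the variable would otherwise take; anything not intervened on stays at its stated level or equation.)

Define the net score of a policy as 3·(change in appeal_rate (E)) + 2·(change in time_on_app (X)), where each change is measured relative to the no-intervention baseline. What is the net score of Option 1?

Baseline:
  K = 119
  U = 65 + 5·119 = 660
  E = 284 − 660 = -376
  X = 139 + 6·119 − 660 − 3·(-376) = 1321
Option 1 (U := -14, K + 25):
  K = 119 + 25 = 144
  U = -14
  E = 284 − (-14) = 298
  X = 139 + 6·144 − (-14) − 3·298 = 123
ΔE = 298 − (-376) = 674; ΔX = 123 − 1321 = -1198
Score = 3·674 + 2·(-1198) = -374

-374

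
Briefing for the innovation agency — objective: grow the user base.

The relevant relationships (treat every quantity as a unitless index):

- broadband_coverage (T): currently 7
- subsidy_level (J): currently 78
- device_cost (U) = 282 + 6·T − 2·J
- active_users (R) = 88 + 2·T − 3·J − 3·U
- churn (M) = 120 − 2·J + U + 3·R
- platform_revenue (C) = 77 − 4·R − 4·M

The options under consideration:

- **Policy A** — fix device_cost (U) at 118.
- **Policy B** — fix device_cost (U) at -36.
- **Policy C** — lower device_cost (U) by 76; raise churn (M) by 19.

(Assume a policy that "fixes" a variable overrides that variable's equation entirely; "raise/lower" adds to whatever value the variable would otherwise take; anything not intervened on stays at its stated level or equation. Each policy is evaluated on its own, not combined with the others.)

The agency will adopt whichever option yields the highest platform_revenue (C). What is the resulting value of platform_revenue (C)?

7525

Policy A (U := 118):
  T = 7
  J = 78
  U = 118
  R = 88 + 2·7 − 3·78 − 3·118 = -486
  M = 120 − 2·78 + 118 + 3·(-486) = -1376
  C = 77 − 4·(-486) − 4·(-1376) = 7525
Policy B (U := -36):
  T = 7
  J = 78
  U = -36
  R = 88 + 2·7 − 3·78 − 3·(-36) = -24
  M = 120 − 2·78 + (-36) + 3·(-24) = -144
  C = 77 − 4·(-24) − 4·(-144) = 749
Policy C (U − 76, M + 19):
  T = 7
  J = 78
  U = 282 + 6·7 − 2·78 (−76 from intervention) = 92
  R = 88 + 2·7 − 3·78 − 3·92 = -408
  M = 120 − 2·78 + 92 + 3·(-408) (+19 from intervention) = -1149
  C = 77 − 4·(-408) − 4·(-1149) = 6305
Comparing — Policy A: C=7525, Policy B: C=749, Policy C: C=6305. Highest is 7525 (Policy A).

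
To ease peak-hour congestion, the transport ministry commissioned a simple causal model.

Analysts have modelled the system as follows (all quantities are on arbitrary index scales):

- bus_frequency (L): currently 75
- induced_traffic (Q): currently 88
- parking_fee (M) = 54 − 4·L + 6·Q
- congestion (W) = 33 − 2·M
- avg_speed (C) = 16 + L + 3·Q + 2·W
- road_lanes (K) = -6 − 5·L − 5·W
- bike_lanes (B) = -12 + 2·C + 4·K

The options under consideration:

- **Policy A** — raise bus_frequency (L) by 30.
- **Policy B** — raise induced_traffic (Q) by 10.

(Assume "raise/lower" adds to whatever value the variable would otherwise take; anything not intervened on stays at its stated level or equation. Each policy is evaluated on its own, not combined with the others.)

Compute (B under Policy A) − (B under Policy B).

-6360

Policy A (L + 30):
  L = 75 + 30 = 105
  Q = 88
  M = 54 − 4·105 + 6·88 = 162
  W = 33 − 2·162 = -291
  C = 16 + 105 + 3·88 + 2·(-291) = -197
  K = -6 − 5·105 − 5·(-291) = 924
  B = -12 + 2·(-197) + 4·924 = 3290
Policy B (Q + 10):
  L = 75
  Q = 88 + 10 = 98
  M = 54 − 4·75 + 6·98 = 342
  W = 33 − 2·342 = -651
  C = 16 + 75 + 3·98 + 2·(-651) = -917
  K = -6 − 5·75 − 5·(-651) = 2874
  B = -12 + 2·(-917) + 4·2874 = 9650
B: 3290 − 9650 = -6360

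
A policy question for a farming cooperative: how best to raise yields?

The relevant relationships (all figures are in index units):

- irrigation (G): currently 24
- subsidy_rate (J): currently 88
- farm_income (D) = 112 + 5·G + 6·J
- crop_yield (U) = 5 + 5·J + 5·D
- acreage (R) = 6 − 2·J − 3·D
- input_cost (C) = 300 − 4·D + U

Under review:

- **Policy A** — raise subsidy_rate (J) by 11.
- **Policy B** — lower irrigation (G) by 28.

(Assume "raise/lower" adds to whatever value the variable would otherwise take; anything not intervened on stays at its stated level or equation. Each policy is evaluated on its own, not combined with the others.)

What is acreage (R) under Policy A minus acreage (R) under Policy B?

Policy A (J + 11):
  G = 24
  J = 88 + 11 = 99
  D = 112 + 5·24 + 6·99 = 826
  R = 6 − 2·99 − 3·826 = -2670
Policy B (G − 28):
  G = 24 − 28 = -4
  J = 88
  D = 112 + 5·(-4) + 6·88 = 620
  R = 6 − 2·88 − 3·620 = -2030
R: -2670 − (-2030) = -640

-640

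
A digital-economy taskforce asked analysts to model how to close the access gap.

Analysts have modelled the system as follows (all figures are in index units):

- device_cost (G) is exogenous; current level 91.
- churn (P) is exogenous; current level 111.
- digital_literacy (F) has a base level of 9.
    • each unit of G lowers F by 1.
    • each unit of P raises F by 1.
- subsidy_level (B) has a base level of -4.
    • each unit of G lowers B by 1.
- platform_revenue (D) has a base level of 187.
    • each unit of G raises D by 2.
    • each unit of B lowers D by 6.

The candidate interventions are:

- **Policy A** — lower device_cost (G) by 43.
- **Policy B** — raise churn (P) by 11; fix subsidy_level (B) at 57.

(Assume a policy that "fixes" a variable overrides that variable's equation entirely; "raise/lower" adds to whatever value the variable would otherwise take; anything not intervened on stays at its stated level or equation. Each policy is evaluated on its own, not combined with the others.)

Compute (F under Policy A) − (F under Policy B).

Policy A (G − 43):
  G = 91 − 43 = 48
  P = 111
  F = 9 − 48 + 111 = 72
Policy B (P + 11, B := 57):
  G = 91
  P = 111 + 11 = 122
  F = 9 − 91 + 122 = 40
F: 72 − 40 = 32

32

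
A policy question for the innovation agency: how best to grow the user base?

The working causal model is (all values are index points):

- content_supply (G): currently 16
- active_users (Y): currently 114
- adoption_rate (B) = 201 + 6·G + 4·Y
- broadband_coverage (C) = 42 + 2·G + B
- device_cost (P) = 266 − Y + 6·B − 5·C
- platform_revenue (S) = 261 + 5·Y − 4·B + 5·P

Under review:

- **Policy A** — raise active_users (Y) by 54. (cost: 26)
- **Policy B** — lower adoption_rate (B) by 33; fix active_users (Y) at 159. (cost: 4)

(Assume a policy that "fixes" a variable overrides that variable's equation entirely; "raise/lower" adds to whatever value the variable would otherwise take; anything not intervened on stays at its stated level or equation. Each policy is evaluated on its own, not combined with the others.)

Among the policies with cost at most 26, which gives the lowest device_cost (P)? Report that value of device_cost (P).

Policy A (Y + 54):
  G = 16
  Y = 114 + 54 = 168
  B = 201 + 6·16 + 4·168 = 969
  C = 42 + 2·16 + 969 = 1043
  P = 266 − 168 + 6·969 − 5·1043 = 697
Policy B (B − 33, Y := 159):
  G = 16
  Y = 159
  B = 201 + 6·16 + 4·159 (−33 from intervention) = 900
  C = 42 + 2·16 + 900 = 974
  P = 266 − 159 + 6·900 − 5·974 = 637
Comparing — Policy A: P=697, Policy B: P=637. Lowest is 637 (Policy B).

637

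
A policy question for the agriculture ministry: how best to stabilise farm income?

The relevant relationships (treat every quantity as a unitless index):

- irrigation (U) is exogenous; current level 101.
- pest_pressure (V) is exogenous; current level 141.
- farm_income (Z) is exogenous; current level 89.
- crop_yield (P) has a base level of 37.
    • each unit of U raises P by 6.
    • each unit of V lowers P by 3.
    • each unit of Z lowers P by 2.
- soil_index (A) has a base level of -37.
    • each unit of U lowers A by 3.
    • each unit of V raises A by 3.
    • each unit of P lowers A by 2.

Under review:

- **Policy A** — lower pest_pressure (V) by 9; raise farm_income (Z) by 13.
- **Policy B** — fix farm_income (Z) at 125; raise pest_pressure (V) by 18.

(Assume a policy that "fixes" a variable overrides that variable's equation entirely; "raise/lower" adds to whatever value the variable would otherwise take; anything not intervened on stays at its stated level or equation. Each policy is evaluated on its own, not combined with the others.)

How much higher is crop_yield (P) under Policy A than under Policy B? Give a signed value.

Policy A (V − 9, Z + 13):
  U = 101
  V = 141 − 9 = 132
  Z = 89 + 13 = 102
  P = 37 + 6·101 − 3·132 − 2·102 = 43
Policy B (Z := 125, V + 18):
  U = 101
  V = 141 + 18 = 159
  Z = 125
  P = 37 + 6·101 − 3·159 − 2·125 = -84
P: 43 − (-84) = 127

127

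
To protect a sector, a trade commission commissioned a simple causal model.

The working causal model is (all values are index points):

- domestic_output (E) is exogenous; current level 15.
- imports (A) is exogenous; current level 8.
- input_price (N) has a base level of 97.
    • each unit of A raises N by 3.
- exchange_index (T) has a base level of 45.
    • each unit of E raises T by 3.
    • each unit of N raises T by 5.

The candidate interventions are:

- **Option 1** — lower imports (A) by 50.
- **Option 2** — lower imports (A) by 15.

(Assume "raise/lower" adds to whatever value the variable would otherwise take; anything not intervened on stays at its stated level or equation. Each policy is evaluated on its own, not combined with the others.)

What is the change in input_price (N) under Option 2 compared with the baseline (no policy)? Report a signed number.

-45

Baseline:
  A = 8
  N = 97 + 3·8 = 121
Option 2 (A − 15):
  A = 8 − 15 = -7
  N = 97 + 3·(-7) = 76
Change in N: 76 − 121 = -45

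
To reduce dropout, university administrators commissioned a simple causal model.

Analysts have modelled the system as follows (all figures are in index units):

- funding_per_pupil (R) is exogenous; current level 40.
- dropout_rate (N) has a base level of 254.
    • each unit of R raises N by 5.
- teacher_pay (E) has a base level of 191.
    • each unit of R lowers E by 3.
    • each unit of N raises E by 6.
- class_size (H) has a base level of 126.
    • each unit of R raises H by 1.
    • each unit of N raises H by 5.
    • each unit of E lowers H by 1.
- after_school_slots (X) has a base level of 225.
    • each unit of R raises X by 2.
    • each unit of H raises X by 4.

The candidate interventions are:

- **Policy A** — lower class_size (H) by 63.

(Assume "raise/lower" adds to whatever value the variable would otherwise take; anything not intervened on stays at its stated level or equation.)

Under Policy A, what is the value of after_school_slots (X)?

-1383

Policy A (H − 63):
  R = 40
  N = 254 + 5·40 = 454
  E = 191 − 3·40 + 6·454 = 2795
  H = 126 + 40 + 5·454 − 2795 (−63 from intervention) = -422
  X = 225 + 2·40 + 4·(-422) = -1383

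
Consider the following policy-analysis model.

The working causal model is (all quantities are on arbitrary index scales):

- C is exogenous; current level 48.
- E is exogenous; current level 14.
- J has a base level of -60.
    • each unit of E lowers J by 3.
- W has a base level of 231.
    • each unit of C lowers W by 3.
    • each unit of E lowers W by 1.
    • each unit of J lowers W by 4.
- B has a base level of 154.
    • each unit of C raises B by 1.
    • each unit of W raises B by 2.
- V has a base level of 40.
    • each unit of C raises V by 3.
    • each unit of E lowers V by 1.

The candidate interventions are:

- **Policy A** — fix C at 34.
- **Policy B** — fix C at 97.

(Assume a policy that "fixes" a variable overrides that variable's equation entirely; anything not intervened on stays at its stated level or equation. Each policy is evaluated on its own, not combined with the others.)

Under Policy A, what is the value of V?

128

Policy A (C := 34):
  C = 34
  E = 14
  V = 40 + 3·34 − 14 = 128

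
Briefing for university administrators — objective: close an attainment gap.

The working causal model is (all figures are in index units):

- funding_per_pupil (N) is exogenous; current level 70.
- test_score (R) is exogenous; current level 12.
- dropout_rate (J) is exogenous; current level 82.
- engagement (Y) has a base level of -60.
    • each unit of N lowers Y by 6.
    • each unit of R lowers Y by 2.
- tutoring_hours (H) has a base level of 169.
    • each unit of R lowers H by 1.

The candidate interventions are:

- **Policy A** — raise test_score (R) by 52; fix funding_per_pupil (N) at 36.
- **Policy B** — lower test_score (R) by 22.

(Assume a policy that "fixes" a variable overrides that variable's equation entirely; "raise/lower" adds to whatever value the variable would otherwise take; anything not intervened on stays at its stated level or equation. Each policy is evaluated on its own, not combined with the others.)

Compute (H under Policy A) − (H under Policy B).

Policy A (R + 52, N := 36):
  R = 12 + 52 = 64
  H = 169 − 64 = 105
Policy B (R − 22):
  R = 12 − 22 = -10
  H = 169 − (-10) = 179
H: 105 − 179 = -74

-74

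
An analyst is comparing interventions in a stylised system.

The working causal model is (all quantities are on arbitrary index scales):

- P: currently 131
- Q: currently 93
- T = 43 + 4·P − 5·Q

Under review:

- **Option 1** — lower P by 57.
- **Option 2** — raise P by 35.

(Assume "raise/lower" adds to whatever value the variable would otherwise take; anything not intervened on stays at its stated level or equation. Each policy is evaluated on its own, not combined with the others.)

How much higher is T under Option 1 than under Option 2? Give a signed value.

Option 1 (P − 57):
  P = 131 − 57 = 74
  Q = 93
  T = 43 + 4·74 − 5·93 = -126
Option 2 (P + 35):
  P = 131 + 35 = 166
  Q = 93
  T = 43 + 4·166 − 5·93 = 242
T: -126 − 242 = -368

-368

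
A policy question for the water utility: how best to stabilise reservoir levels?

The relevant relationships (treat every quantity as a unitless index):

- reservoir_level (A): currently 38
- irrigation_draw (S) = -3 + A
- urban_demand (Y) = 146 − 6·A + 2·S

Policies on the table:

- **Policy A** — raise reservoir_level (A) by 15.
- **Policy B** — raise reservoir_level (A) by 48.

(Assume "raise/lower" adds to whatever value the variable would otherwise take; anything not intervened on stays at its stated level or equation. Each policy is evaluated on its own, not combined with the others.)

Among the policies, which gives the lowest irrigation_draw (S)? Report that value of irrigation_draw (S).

50

Policy A (A + 15):
  A = 38 + 15 = 53
  S = -3 + 53 = 50
Policy B (A + 48):
  A = 38 + 48 = 86
  S = -3 + 86 = 83
Comparing — Policy A: S=50, Policy B: S=83. Lowest is 50 (Policy A).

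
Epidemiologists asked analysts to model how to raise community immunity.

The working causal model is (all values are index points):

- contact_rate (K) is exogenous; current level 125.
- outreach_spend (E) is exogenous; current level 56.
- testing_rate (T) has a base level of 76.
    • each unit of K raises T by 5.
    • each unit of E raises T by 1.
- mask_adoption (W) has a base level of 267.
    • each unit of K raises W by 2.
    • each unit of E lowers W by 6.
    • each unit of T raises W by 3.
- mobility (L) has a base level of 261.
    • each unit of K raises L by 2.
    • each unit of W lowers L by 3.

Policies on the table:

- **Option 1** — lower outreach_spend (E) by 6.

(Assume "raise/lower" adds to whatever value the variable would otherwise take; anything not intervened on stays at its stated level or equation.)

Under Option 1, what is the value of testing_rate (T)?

Option 1 (E − 6):
  K = 125
  E = 56 − 6 = 50
  T = 76 + 5·125 + 50 = 751

751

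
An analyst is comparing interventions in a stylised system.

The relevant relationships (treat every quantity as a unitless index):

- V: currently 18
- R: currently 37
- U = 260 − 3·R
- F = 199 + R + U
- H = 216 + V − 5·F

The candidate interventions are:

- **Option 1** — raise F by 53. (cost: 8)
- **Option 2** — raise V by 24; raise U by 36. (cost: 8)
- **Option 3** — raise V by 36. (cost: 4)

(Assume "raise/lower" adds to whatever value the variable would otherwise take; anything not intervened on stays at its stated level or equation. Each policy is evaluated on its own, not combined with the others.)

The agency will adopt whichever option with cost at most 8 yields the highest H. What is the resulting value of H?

-1655

Option 1 (F + 53):
  V = 18
  R = 37
  U = 260 − 3·37 = 149
  F = 199 + 37 + 149 (+53 from intervention) = 438
  H = 216 + 18 − 5·438 = -1956
Option 2 (V + 24, U + 36):
  V = 18 + 24 = 42
  R = 37
  U = 260 − 3·37 (+36 from intervention) = 185
  F = 199 + 37 + 185 = 421
  H = 216 + 42 − 5·421 = -1847
Option 3 (V + 36):
  V = 18 + 36 = 54
  R = 37
  U = 260 − 3·37 = 149
  F = 199 + 37 + 149 = 385
  H = 216 + 54 − 5·385 = -1655
Comparing — Option 1: H=-1956, Option 2: H=-1847, Option 3: H=-1655. Highest is -1655 (Option 3).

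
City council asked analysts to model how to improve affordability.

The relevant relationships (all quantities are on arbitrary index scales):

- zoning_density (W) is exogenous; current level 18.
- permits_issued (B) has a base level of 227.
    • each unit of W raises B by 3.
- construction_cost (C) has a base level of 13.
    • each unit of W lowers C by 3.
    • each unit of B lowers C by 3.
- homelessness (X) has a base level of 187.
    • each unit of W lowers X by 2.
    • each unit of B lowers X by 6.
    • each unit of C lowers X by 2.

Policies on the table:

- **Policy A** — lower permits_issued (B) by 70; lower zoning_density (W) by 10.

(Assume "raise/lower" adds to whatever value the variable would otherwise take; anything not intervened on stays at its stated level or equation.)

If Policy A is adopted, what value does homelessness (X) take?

Policy A (B − 70, W − 10):
  W = 18 − 10 = 8
  B = 227 + 3·8 (−70 from intervention) = 181
  C = 13 − 3·8 − 3·181 = -554
  X = 187 − 2·8 − 6·181 − 2·(-554) = 193

193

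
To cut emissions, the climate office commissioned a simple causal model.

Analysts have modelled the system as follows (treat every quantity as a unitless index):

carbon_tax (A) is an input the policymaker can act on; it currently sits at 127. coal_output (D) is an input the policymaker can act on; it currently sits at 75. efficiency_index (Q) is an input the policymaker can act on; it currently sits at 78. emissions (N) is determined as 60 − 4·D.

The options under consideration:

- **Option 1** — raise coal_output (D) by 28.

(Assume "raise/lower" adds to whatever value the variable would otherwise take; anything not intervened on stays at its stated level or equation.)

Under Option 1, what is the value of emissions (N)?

-352

Option 1 (D + 28):
  D = 75 + 28 = 103
  N = 60 − 4·103 = -352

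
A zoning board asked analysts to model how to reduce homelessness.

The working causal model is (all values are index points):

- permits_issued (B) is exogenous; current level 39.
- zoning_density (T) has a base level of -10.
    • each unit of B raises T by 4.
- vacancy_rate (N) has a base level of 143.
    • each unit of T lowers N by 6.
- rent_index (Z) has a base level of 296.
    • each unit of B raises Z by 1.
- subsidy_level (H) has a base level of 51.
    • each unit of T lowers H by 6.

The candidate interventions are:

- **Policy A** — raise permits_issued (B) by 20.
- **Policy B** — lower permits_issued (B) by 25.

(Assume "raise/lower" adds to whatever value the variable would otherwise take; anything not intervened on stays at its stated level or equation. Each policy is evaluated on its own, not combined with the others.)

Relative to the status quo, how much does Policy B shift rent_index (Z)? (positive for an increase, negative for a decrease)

-25

Baseline:
  B = 39
  Z = 296 + 39 = 335
Policy B (B − 25):
  B = 39 − 25 = 14
  Z = 296 + 14 = 310
Change in Z: 310 − 335 = -25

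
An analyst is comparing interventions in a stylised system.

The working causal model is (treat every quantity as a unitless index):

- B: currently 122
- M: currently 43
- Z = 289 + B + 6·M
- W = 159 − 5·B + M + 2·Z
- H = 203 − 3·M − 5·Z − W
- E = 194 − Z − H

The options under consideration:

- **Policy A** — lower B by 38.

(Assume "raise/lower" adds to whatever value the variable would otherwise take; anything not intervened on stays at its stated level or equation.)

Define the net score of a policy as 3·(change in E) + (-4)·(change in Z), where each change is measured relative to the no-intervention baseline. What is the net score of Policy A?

38

Baseline:
  B = 122
  M = 43
  Z = 289 + 122 + 6·43 = 669
  W = 159 − 5·122 + 43 + 2·669 = 930
  H = 203 − 3·43 − 5·669 − 930 = -4201
  E = 194 − 669 − (-4201) = 3726
Policy A (B − 38):
  B = 122 − 38 = 84
  M = 43
  Z = 289 + 84 + 6·43 = 631
  W = 159 − 5·84 + 43 + 2·631 = 1044
  H = 203 − 3·43 − 5·631 − 1044 = -4125
  E = 194 − 631 − (-4125) = 3688
ΔE = 3688 − 3726 = -38; ΔZ = 631 − 669 = -38
Score = 3·(-38) + (-4)·(-38) = 38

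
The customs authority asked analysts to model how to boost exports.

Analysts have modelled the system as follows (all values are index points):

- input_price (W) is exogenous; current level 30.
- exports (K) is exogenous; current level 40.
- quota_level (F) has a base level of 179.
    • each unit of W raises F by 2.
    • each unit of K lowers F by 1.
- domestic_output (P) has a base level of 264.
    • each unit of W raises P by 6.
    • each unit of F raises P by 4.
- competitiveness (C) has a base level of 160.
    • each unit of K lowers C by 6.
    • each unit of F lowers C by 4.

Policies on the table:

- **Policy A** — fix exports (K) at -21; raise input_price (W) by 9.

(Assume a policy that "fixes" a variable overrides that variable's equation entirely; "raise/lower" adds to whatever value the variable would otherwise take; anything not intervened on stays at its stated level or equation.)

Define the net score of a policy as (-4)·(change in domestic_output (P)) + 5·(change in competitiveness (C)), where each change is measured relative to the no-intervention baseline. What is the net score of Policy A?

-1230

Baseline:
  W = 30
  K = 40
  F = 179 + 2·30 − 40 = 199
  P = 264 + 6·30 + 4·199 = 1240
  C = 160 − 6·40 − 4·199 = -876
Policy A (K := -21, W + 9):
  W = 30 + 9 = 39
  K = -21
  F = 179 + 2·39 − (-21) = 278
  P = 264 + 6·39 + 4·278 = 1610
  C = 160 − 6·(-21) − 4·278 = -826
ΔP = 1610 − 1240 = 370; ΔC = -826 − (-876) = 50
Score = (-4)·370 + 5·50 = -1230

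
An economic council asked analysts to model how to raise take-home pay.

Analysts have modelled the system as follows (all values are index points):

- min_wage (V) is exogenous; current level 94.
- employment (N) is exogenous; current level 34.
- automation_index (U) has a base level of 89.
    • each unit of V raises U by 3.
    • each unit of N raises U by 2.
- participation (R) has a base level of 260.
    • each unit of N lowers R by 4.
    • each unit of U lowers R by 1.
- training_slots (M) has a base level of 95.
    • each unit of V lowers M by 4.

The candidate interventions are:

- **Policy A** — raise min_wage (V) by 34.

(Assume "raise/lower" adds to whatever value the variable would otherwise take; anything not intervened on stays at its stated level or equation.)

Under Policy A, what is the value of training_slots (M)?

-417

Policy A (V + 34):
  V = 94 + 34 = 128
  M = 95 − 4·128 = -417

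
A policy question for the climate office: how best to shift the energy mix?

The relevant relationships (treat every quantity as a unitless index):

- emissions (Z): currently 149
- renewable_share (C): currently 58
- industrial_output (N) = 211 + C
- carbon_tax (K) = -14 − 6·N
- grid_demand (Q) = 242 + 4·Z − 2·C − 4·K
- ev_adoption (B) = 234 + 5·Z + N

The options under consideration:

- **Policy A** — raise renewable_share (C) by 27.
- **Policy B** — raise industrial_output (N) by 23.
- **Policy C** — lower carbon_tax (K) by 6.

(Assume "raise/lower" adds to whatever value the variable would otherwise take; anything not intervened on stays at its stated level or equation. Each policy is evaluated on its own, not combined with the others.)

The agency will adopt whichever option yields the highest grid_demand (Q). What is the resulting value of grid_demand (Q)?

7828

Policy A (C + 27):
  Z = 149
  C = 58 + 27 = 85
  N = 211 + 85 = 296
  K = -14 − 6·296 = -1790
  Q = 242 + 4·149 − 2·85 − 4·(-1790) = 7828
Policy B (N + 23):
  Z = 149
  C = 58
  N = 211 + 58 (+23 from intervention) = 292
  K = -14 − 6·292 = -1766
  Q = 242 + 4·149 − 2·58 − 4·(-1766) = 7786
Policy C (K − 6):
  Z = 149
  C = 58
  N = 211 + 58 = 269
  K = -14 − 6·269 (−6 from intervention) = -1634
  Q = 242 + 4·149 − 2·58 − 4·(-1634) = 7258
Comparing — Policy A: Q=7828, Policy B: Q=7786, Policy C: Q=7258. Highest is 7828 (Policy A).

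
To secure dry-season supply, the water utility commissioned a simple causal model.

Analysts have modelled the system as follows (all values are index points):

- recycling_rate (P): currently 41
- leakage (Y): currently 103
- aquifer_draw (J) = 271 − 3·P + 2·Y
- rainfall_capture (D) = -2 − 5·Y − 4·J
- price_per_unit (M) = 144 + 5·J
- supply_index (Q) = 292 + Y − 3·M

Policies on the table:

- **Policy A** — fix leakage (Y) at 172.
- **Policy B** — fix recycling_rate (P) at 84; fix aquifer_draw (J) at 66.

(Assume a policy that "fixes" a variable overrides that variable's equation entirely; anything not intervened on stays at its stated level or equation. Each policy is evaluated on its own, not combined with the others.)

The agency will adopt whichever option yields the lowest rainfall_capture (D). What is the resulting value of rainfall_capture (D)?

Policy A (Y := 172):
  P = 41
  Y = 172
  J = 271 − 3·41 + 2·172 = 492
  D = -2 − 5·172 − 4·492 = -2830
Policy B (P := 84, J := 66):
  P = 84
  Y = 103
  J = 66
  D = -2 − 5·103 − 4·66 = -781
Comparing — Policy A: D=-2830, Policy B: D=-781. Lowest is -2830 (Policy A).

-2830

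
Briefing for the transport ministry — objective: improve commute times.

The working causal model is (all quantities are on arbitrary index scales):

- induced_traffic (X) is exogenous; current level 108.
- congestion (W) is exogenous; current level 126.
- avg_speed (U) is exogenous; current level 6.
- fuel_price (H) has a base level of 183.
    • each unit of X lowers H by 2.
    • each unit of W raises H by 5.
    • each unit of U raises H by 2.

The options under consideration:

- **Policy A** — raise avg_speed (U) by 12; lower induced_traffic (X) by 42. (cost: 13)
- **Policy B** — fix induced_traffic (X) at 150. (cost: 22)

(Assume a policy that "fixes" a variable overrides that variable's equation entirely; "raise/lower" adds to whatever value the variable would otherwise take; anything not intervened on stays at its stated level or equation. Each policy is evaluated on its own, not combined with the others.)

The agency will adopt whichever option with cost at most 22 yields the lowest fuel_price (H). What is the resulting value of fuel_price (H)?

525

Policy A (U + 12, X − 42):
  X = 108 − 42 = 66
  W = 126
  U = 6 + 12 = 18
  H = 183 − 2·66 + 5·126 + 2·18 = 717
Policy B (X := 150):
  X = 150
  W = 126
  U = 6
  H = 183 − 2·150 + 5·126 + 2·6 = 525
Comparing — Policy A: H=717, Policy B: H=525. Lowest is 525 (Policy B).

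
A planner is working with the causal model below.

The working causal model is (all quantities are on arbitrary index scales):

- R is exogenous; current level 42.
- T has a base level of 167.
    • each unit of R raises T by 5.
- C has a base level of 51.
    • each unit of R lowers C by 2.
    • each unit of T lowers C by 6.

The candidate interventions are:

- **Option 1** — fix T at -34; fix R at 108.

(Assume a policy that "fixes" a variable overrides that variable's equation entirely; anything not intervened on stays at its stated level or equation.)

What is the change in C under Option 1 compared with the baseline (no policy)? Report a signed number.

2334

Baseline:
  R = 42
  T = 167 + 5·42 = 377
  C = 51 − 2·42 − 6·377 = -2295
Option 1 (T := -34, R := 108):
  R = 108
  T = -34
  C = 51 − 2·108 − 6·(-34) = 39
Change in C: 39 − (-2295) = 2334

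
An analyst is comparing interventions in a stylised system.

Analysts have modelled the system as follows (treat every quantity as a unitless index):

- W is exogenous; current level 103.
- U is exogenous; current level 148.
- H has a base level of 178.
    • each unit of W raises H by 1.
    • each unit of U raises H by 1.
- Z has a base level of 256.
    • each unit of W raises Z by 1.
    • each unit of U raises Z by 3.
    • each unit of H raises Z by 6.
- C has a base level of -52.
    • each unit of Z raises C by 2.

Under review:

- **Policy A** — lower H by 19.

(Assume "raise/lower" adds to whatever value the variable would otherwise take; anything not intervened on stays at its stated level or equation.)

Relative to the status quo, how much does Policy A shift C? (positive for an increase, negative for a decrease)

Baseline:
  W = 103
  U = 148
  H = 178 + 103 + 148 = 429
  Z = 256 + 103 + 3·148 + 6·429 = 3377
  C = -52 + 2·3377 = 6702
Policy A (H − 19):
  W = 103
  U = 148
  H = 178 + 103 + 148 (−19 from intervention) = 410
  Z = 256 + 103 + 3·148 + 6·410 = 3263
  C = -52 + 2·3263 = 6474
Change in C: 6474 − 6702 = -228

-228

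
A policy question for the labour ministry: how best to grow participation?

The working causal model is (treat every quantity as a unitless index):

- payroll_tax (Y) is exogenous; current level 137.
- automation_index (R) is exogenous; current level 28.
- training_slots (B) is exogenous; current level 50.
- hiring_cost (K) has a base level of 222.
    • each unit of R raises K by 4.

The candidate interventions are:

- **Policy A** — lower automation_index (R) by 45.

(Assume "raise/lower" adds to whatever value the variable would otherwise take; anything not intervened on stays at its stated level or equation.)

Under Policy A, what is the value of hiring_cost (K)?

154

Policy A (R − 45):
  R = 28 − 45 = -17
  K = 222 + 4·(-17) = 154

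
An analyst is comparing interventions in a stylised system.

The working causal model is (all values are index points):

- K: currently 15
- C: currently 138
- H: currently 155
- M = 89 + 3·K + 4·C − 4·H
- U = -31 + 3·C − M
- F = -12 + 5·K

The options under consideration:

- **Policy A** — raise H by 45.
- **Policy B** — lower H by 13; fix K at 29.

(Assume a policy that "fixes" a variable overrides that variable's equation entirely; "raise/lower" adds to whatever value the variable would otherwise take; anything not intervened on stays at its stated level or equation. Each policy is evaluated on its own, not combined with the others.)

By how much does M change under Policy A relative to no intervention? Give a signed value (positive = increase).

Baseline:
  K = 15
  C = 138
  H = 155
  M = 89 + 3·15 + 4·138 − 4·155 = 66
Policy A (H + 45):
  K = 15
  C = 138
  H = 155 + 45 = 200
  M = 89 + 3·15 + 4·138 − 4·200 = -114
Change in M: -114 − 66 = -180

-180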